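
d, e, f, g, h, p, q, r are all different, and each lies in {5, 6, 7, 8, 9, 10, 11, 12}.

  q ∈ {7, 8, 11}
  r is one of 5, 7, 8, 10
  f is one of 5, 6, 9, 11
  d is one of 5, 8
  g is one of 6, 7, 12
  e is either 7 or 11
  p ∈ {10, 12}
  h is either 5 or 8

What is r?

10

The 8 variables draw from only 8 values {5, 6, 7, 8, 9, 10, 11, 12}, so each is used; only f can be 9, hence f = 9.
The 7 still-open variables draw from only 7 values {5, 6, 7, 8, 10, 11, 12}, so each is used; only g can be 6, hence g = 6.
Among the 6 still-open variables, 12 fits only p (and all 6 values in {5, 7, 8, 10, 11, 12} must be used), so p = 12.
Among the 5 still-open variables, 10 fits only r (and all 5 values in {5, 7, 8, 10, 11} must be used), so r = 10.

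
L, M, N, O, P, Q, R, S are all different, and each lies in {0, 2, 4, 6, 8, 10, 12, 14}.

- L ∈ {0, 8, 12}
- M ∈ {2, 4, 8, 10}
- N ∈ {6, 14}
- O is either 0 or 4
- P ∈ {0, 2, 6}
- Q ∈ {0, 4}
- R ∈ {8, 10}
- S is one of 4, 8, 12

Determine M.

2

The 8 variables draw from only 8 values {0, 2, 4, 6, 8, 10, 12, 14}, so each is used; only N can be 14, hence N = 14.
The 7 still-open variables together cover exactly {0, 2, 4, 6, 8, 10, 12} — 7 values for 7 variables — and 6 appears only in P's list, so P = 6.
The 6 still-open variables together cover exactly {0, 2, 4, 8, 10, 12} — 6 values for 6 variables — and 2 appears only in M's list, so M = 2.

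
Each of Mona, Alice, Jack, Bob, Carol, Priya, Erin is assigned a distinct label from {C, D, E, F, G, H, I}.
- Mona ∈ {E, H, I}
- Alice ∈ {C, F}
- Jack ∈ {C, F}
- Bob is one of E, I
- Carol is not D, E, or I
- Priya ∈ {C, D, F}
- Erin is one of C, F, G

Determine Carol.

H

The 7 variables draw from only 7 values {C, D, E, F, G, H, I}, so each is used; only Priya can be D, hence Priya = D.
The 2 variables Alice and Jack are confined to {C, F}, which locks those values in; drop them from Carol, Erin.
Erin must be G (only option left). Remove G from Carol.
So Carol = H.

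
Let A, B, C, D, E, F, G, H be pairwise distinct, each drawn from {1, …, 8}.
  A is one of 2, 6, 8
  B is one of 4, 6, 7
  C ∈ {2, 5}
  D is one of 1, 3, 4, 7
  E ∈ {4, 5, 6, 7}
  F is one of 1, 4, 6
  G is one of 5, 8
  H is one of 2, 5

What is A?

Among the 8 variables, 3 fits only D (and all 8 values in {1, 2, 3, 4, 5, 6, 7, 8} must be used), so D = 3.
The 7 still-open variables draw from only 7 values {1, 2, 4, 5, 6, 7, 8}, so each is used; only F can be 1, hence F = 1.
C and H share exactly the 2 values {2, 5}; by pigeonhole those values go to them, so strike 2, 5 from A, E, G.
G must be 8 (only option left). So A can't be 8.
So A = 6.

6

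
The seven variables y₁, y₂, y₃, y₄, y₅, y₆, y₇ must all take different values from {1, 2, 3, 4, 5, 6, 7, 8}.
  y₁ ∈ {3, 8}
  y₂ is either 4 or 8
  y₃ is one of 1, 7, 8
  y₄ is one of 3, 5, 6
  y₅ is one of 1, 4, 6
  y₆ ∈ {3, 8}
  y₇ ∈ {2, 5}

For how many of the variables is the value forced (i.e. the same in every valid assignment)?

The 2 variables y₁ and y₆ are confined to {3, 8}, which locks those values in; drop them from y₂, y₃, y₄.
That leaves y₂ = 4. Strike 4 from y₅.
Determined: y₂=4. The other variables each still have more than one consistent value. That makes 1.

1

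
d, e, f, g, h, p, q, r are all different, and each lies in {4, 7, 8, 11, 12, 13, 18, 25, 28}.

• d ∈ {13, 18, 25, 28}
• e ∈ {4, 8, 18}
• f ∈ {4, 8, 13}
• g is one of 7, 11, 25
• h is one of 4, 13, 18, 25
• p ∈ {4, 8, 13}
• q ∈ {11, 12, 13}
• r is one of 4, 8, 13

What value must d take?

f, p, r share exactly the 3 values {4, 8, 13}; by pigeonhole those values go to them, so strike 4, 8, 13 from d, e, h, q.
e must be 18 (only option left). Remove 18 from d, h.
That leaves h = 25. So d, g can't be 25.
So d = 28.

28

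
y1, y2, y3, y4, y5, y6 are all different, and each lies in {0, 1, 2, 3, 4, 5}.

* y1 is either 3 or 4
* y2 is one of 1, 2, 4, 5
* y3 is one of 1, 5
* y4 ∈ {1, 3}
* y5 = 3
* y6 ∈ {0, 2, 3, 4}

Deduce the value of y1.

y5 has just one choice, so y5 = 3. Strike 3 from y1, y4, y6.
So y1 = 4.

4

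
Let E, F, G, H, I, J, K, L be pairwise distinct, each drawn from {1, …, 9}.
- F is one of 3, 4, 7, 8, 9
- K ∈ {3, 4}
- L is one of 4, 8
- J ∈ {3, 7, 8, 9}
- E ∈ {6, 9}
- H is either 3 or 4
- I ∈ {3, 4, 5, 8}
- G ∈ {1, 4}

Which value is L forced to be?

8

Among the 8 variables, 1 fits only G (and all 8 values in {1, 3, 4, 5, 6, 7, 8, 9} must be used), so G = 1.
The 7 still-open variables draw from only 7 values {3, 4, 5, 6, 7, 8, 9}, so each is used; only I can be 5, hence I = 5.
The 6 still-open variables draw from only 6 values {3, 4, 6, 7, 8, 9}, so each is used; only E can be 6, hence E = 6.
H and K between them cover only {3, 4} — a naked pair. Remove those values from F, J, L.
So L = 8.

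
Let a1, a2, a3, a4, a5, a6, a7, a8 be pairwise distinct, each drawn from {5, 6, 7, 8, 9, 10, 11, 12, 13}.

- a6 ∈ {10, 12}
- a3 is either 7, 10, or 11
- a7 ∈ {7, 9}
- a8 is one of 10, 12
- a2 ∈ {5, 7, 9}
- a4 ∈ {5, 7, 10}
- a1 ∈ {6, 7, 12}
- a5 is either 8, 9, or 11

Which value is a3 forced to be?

The 8 variables draw from only 8 values {5, 6, 7, 8, 9, 10, 11, 12}, so each is used; only a1 can be 6, hence a1 = 6.
Among the 7 still-open variables, 8 fits only a5 (and all 7 values in {5, 7, 8, 9, 10, 11, 12} must be used), so a5 = 8.
The 6 still-open variables together cover exactly {5, 7, 9, 10, 11, 12} — 6 values for 6 variables — and 11 appears only in a3's list, so a3 = 11.

11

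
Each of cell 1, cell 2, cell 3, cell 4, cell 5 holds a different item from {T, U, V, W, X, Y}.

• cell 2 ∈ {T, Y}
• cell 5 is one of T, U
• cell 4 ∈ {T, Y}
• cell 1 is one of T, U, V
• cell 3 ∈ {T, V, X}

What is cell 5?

Among the 5 variables, X fits only cell 3 (and all 5 values in {T, U, V, X, Y} must be used), so cell 3 = X.
Among the 4 still-open variables, V fits only cell 1 (and all 4 values in {T, U, V, Y} must be used), so cell 1 = V.
Among the 3 still-open variables, U fits only cell 5 (and all 3 values in {T, U, Y} must be used), so cell 5 = U.

U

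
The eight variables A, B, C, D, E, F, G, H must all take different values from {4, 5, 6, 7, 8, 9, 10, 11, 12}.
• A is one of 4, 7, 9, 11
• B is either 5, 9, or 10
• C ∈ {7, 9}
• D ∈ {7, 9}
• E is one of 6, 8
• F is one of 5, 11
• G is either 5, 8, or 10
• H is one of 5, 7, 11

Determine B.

The 8 variables together cover exactly {4, 5, 6, 7, 8, 9, 10, 11} — 8 values for 8 variables — and 4 appears only in A's list, so A = 4.
Among the 7 still-open variables, 6 fits only E (and all 7 values in {5, 6, 7, 8, 9, 10, 11} must be used), so E = 6.
The 6 still-open variables draw from only 6 values {5, 7, 8, 9, 10, 11}, so each is used; only G can be 8, hence G = 8.
Among the 5 still-open variables, 10 fits only B (and all 5 values in {5, 7, 9, 10, 11} must be used), so B = 10.

10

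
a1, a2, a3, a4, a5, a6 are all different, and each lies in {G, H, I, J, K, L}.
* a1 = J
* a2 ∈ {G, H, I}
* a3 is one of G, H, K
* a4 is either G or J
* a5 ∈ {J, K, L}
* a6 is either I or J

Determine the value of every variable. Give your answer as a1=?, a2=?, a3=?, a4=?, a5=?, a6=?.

a1's domain is down to {J}, so a1 = J. Remove J from a4, a5, a6.
a4's domain is down to {G}, so a4 = G. So a2, a3 can't be G.
That leaves a6 = I. Remove I from a2.
a2 must be H (only option left). So a3 can't be H.
a3's domain is down to {K}, so a3 = K. Strike K from a5.
That leaves a5 = L.

a1=J, a2=H, a3=K, a4=G, a5=L, a6=I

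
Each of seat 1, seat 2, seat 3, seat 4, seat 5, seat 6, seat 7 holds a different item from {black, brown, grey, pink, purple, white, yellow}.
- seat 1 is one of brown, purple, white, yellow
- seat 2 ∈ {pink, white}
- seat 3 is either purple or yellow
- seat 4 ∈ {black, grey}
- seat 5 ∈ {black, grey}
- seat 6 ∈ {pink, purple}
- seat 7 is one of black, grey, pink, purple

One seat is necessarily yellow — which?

The 7 variables together cover exactly {black, brown, grey, pink, purple, white, yellow} — 7 values for 7 variables — and brown appears only in seat 1's list, so seat 1 = brown.
The 6 still-open variables draw from only 6 values {black, grey, pink, purple, white, yellow}, so each is used; only seat 2 can be white, hence seat 2 = white.
Among the 5 still-open variables, yellow fits only seat 3 (and all 5 values in {black, grey, pink, purple, yellow} must be used), so seat 3 = yellow.

seat 3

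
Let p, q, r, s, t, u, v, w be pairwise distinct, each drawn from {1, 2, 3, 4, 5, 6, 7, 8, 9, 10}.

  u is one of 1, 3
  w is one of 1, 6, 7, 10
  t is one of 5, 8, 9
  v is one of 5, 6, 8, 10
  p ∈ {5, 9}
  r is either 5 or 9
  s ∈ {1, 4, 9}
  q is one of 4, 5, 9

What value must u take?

p and r between them cover only {5, 9} — a naked pair. Remove those values from q, s, t, v.
q's domain is down to {4}, so q = 4. Eliminate 4 elsewhere: s.
That leaves s = 1. Strike 1 from u, w.
So u = 3.

3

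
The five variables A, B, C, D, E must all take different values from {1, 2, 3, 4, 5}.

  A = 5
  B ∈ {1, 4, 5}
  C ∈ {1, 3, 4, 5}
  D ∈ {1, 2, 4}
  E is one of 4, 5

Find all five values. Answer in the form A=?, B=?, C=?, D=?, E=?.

A's domain is down to {5}, so A = 5. Eliminate 5 elsewhere: B, C, E.
E's domain is down to {4}, so E = 4. Remove 4 from B, C, D.
B's domain is down to {1}, so B = 1. Eliminate 1 elsewhere: C, D.
That leaves C = 3.
D must be 2 (only option left).

A=5, B=1, C=3, D=2, E=4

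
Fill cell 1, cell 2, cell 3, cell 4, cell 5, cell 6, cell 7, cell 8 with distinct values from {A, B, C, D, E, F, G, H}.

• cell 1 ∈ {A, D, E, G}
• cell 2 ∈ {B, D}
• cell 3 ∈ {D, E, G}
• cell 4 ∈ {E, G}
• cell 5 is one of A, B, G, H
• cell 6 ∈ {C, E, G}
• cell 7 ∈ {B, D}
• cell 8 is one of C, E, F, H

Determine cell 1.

The 8 variables together cover exactly {A, B, C, D, E, F, G, H} — 8 values for 8 variables — and F appears only in cell 8's list, so cell 8 = F.
The 7 still-open variables together cover exactly {A, B, C, D, E, G, H} — 7 values for 7 variables — and C appears only in cell 6's list, so cell 6 = C.
The 6 still-open variables draw from only 6 values {A, B, D, E, G, H}, so each is used; only cell 5 can be H, hence cell 5 = H.
The 5 still-open variables together cover exactly {A, B, D, E, G} — 5 values for 5 variables — and A appears only in cell 1's list, so cell 1 = A.

A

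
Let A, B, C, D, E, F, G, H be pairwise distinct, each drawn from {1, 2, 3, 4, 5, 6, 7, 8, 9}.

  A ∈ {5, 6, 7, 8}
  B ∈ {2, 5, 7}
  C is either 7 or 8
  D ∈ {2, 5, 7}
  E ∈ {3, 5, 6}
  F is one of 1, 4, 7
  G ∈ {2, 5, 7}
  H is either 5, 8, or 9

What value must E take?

3

B, D, G share exactly the 3 values {2, 5, 7}; by pigeonhole those values go to them, so strike 2, 5, 7 from A, C, E, F, H.
That leaves C = 8. Eliminate 8 elsewhere: A, H.
That leaves H = 9.
A must be 6 (only option left). So E can't be 6.
So E = 3.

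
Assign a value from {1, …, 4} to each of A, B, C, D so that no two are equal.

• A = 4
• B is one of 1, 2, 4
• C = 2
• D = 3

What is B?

A's domain is down to {4}, so A = 4. Eliminate 4 elsewhere: B.
That leaves C = 2. So B can't be 2.
So B = 1.

1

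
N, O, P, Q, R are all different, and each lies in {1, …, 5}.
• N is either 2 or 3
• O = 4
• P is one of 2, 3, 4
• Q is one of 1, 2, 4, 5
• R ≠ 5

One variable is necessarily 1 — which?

O has just one choice, so O = 4. Remove 4 from P, Q, R.
Among the 4 still-open variables, 5 fits only Q (and all 4 values in {1, 2, 3, 5} must be used), so Q = 5.
Among the 3 still-open variables, 1 fits only R (and all 3 values in {1, 2, 3} must be used), so R = 1.

R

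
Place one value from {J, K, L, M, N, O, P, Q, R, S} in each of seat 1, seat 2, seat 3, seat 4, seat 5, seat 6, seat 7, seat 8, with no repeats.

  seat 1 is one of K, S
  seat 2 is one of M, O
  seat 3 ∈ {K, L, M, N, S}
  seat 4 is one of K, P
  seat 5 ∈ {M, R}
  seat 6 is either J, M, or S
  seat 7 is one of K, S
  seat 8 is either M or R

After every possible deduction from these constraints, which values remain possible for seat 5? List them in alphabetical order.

The 2 variables seat 1 and seat 7 are confined to {K, S}, which locks those values in; drop them from seat 3, seat 4, seat 6.
That leaves seat 4 = P.
seat 5 and seat 8 between them cover only {M, R} — a naked pair. Remove those values from seat 2, seat 3, seat 6.
seat 2's domain is down to {O}, so seat 2 = O.
seat 6 must be J (only option left).
No further eliminations apply; seat 5 can still be any of M, R.

M, R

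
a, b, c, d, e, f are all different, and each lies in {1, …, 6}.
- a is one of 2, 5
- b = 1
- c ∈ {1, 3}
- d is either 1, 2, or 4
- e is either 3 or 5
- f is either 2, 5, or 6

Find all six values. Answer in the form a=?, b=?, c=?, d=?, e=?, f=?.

a=2, b=1, c=3, d=4, e=5, f=6

b must be 1 (only option left). So c, d can't be 1.
c must be 3 (only option left). Eliminate 3 elsewhere: e.
e's domain is down to {5}, so e = 5. Remove 5 from a, f.
That leaves a = 2. Strike 2 from d, f.
d must be 4 (only option left).
That leaves f = 6.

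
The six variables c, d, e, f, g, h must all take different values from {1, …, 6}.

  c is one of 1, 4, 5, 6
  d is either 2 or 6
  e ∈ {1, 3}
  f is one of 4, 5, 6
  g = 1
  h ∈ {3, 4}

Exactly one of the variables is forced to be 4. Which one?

h

g must be 1 (only option left). Strike 1 from c, e.
e's domain is down to {3}, so e = 3. Eliminate 3 elsewhere: h.
So 4 goes to h.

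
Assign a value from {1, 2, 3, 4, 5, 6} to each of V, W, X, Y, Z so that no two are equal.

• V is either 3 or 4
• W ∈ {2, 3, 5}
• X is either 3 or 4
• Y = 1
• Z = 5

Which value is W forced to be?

Y's domain is down to {1}, so Y = 1.
Z has just one choice, so Z = 5. Eliminate 5 elsewhere: W.
The 3 still-open variables together cover exactly {2, 3, 4} — 3 values for 3 variables — and 2 appears only in W's list, so W = 2.

2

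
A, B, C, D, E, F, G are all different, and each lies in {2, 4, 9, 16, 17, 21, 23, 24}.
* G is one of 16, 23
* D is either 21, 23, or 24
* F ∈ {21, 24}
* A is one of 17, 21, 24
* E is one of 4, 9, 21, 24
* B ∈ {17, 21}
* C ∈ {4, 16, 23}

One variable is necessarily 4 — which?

The 7 variables together cover exactly {4, 9, 16, 17, 21, 23, 24} — 7 values for 7 variables — and 9 appears only in E's list, so E = 9.
Among the 6 still-open variables, 4 fits only C (and all 6 values in {4, 16, 17, 21, 23, 24} must be used), so C = 4.

C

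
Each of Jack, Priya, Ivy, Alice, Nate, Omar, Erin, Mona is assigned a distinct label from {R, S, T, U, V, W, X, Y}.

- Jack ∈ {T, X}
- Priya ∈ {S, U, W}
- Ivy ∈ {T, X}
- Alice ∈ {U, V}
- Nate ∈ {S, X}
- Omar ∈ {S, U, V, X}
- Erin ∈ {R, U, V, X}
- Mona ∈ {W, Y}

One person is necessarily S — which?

Nate

Among the 8 variables, R fits only Erin (and all 8 values in {R, S, T, U, V, W, X, Y} must be used), so Erin = R.
The 7 still-open variables draw from only 7 values {S, T, U, V, W, X, Y}, so each is used; only Mona can be Y, hence Mona = Y.
The 6 still-open variables draw from only 6 values {S, T, U, V, W, X}, so each is used; only Priya can be W, hence Priya = W.
The 2 variables Jack and Ivy are confined to {T, X}, which locks those values in; drop them from Nate, Omar.
So S goes to Nate.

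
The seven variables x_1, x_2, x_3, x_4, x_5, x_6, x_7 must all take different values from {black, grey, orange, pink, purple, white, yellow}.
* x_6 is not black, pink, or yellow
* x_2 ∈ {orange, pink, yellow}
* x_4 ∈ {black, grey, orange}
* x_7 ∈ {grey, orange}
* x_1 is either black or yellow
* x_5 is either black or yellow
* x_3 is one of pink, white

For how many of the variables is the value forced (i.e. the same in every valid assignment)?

The 7 variables together cover exactly {black, grey, orange, pink, purple, white, yellow} — 7 values for 7 variables — and purple appears only in x_6's list, so x_6 = purple.
The 6 still-open variables draw from only 6 values {black, grey, orange, pink, white, yellow}, so each is used; only x_3 can be white, hence x_3 = white.
The 5 still-open variables together cover exactly {black, grey, orange, pink, yellow} — 5 values for 5 variables — and pink appears only in x_2's list, so x_2 = pink.
x_1 and x_5 share exactly the 2 values {black, yellow}; by pigeonhole those values go to them, so strike black, yellow from x_4.
Determined: x_2=pink, x_3=white, x_6=purple. The other variables each still have more than one consistent value. That makes 3.

3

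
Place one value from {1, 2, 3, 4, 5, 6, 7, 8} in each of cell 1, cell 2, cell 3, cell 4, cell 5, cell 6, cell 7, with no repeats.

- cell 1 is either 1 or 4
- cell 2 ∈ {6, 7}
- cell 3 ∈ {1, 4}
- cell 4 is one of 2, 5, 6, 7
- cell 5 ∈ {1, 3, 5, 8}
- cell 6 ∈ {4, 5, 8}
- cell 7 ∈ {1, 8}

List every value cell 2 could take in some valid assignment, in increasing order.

6, 7

cell 1 and cell 3 between them cover only {1, 4} — a naked pair. Remove those values from cell 5, cell 6, cell 7.
cell 7's domain is down to {8}, so cell 7 = 8. Eliminate 8 elsewhere: cell 5, cell 6.
cell 6 has just one choice, so cell 6 = 5. So cell 4, cell 5 can't be 5.
cell 5 has just one choice, so cell 5 = 3.
No further eliminations apply; cell 2 can still be any of 6, 7.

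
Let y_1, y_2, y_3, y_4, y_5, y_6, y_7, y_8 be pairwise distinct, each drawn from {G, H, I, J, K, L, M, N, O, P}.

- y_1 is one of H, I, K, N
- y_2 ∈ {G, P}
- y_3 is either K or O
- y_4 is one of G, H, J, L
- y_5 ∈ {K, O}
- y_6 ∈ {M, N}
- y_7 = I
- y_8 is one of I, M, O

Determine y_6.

N

y_7 has just one choice, so y_7 = I. Eliminate I elsewhere: y_1, y_8.
y_3 and y_5 share exactly the 2 values {K, O}; by pigeonhole those values go to them, so strike K, O from y_1, y_8.
y_8 must be M (only option left). Remove M from y_6.
So y_6 = N.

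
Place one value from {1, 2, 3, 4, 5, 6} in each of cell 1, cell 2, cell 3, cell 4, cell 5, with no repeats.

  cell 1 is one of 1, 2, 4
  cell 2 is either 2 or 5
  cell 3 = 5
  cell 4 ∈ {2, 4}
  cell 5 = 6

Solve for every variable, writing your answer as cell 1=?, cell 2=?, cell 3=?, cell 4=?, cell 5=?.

cell 3's domain is down to {5}, so cell 3 = 5. Remove 5 from cell 2.
cell 5's domain is down to {6}, so cell 5 = 6.
That leaves cell 2 = 2. Eliminate 2 elsewhere: cell 1, cell 4.
cell 4 has just one choice, so cell 4 = 4. So cell 1 can't be 4.
cell 1 has just one choice, so cell 1 = 1.

cell 1=1, cell 2=2, cell 3=5, cell 4=4, cell 5=6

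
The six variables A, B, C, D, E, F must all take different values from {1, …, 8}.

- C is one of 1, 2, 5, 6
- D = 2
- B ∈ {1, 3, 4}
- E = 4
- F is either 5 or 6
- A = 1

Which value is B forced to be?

3

A must be 1 (only option left). Remove 1 from B, C.
D has just one choice, so D = 2. Strike 2 from C.
That leaves E = 4. Remove 4 from B.
So B = 3.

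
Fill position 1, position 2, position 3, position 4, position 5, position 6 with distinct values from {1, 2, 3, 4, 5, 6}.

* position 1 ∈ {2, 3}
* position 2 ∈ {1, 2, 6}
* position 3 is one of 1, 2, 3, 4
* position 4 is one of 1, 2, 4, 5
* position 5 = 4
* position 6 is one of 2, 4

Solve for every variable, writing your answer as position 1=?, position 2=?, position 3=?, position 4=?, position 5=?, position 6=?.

position 1=3, position 2=6, position 3=1, position 4=5, position 5=4, position 6=2

position 5 has just one choice, so position 5 = 4. Strike 4 from position 3, position 4, position 6.
position 6 must be 2 (only option left). So position 1, position 2, position 3, position 4 can't be 2.
That leaves position 1 = 3. Eliminate 3 elsewhere: position 3.
position 3 must be 1 (only option left). Remove 1 from position 2, position 4.
position 4 has just one choice, so position 4 = 5.
position 2 must be 6 (only option left).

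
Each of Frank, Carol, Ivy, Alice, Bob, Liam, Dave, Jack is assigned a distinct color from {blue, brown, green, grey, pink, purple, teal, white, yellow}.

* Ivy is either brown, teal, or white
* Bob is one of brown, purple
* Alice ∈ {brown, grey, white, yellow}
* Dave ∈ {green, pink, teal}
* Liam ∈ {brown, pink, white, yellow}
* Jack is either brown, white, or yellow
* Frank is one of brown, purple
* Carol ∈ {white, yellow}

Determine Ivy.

The 8 variables draw from only 8 values {brown, green, grey, pink, purple, teal, white, yellow}, so each is used; only Dave can be green, hence Dave = green.
The 7 still-open variables together cover exactly {brown, grey, pink, purple, teal, white, yellow} — 7 values for 7 variables — and grey appears only in Alice's list, so Alice = grey.
The 6 still-open variables draw from only 6 values {brown, pink, purple, teal, white, yellow}, so each is used; only Liam can be pink, hence Liam = pink.
The 5 still-open variables together cover exactly {brown, purple, teal, white, yellow} — 5 values for 5 variables — and teal appears only in Ivy's list, so Ivy = teal.

teal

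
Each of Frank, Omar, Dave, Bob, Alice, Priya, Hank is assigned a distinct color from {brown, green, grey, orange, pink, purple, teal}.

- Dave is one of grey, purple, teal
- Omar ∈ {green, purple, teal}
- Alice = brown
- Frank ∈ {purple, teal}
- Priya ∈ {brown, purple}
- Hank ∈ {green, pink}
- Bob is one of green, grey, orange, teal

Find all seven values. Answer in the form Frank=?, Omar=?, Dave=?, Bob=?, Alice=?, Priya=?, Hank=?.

Alice's domain is down to {brown}, so Alice = brown. Remove brown from Priya.
That leaves Priya = purple. Strike purple from Frank, Omar, Dave.
That leaves Frank = teal. Eliminate teal elsewhere: Omar, Dave, Bob.
Omar must be green (only option left). Strike green from Bob, Hank.
Dave has just one choice, so Dave = grey. Remove grey from Bob.
Bob's domain is down to {orange}, so Bob = orange.
Hank has just one choice, so Hank = pink.

Frank=teal, Omar=green, Dave=grey, Bob=orange, Alice=brown, Priya=purple, Hank=pink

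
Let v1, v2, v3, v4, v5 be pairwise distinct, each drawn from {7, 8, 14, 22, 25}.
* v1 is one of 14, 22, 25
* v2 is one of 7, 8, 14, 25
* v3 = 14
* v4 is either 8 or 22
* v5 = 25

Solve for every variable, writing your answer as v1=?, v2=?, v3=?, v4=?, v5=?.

v1=22, v2=7, v3=14, v4=8, v5=25

v3 has just one choice, so v3 = 14. So v1, v2 can't be 14.
v5's domain is down to {25}, so v5 = 25. Eliminate 25 elsewhere: v1, v2.
v1 must be 22 (only option left). Eliminate 22 elsewhere: v4.
That leaves v4 = 8. Eliminate 8 elsewhere: v2.
v2's domain is down to {7}, so v2 = 7.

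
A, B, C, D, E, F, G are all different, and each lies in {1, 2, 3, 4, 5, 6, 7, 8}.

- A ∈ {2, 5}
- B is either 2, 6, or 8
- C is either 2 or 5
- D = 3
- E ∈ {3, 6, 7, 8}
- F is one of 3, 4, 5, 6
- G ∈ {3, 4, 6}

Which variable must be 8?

D's domain is down to {3}, so D = 3. Strike 3 from E, F, G.
The 6 still-open variables together cover exactly {2, 4, 5, 6, 7, 8} — 6 values for 6 variables — and 7 appears only in E's list, so E = 7.
The 5 still-open variables draw from only 5 values {2, 4, 5, 6, 8}, so each is used; only B can be 8, hence B = 8.

B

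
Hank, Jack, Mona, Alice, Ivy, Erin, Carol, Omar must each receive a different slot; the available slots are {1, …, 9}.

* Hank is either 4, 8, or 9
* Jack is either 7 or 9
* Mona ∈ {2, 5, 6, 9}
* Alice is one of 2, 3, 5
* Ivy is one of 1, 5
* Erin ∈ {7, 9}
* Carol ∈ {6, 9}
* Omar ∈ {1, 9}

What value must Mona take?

Jack and Erin share exactly the 2 values {7, 9}; by pigeonhole those values go to them, so strike 7, 9 from Hank, Mona, Carol, Omar.
That leaves Carol = 6. Eliminate 6 elsewhere: Mona.
Omar has just one choice, so Omar = 1. So Ivy can't be 1.
Ivy has just one choice, so Ivy = 5. Strike 5 from Mona, Alice.
So Mona = 2.

2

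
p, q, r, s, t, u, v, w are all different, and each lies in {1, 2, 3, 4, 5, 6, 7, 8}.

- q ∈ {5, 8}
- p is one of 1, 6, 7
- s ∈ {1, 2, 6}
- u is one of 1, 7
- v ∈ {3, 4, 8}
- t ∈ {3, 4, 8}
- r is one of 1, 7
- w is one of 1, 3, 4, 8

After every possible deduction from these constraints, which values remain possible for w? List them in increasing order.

3, 4, 8

The 8 variables together cover exactly {1, 2, 3, 4, 5, 6, 7, 8} — 8 values for 8 variables — and 2 appears only in s's list, so s = 2.
The 7 still-open variables together cover exactly {1, 3, 4, 5, 6, 7, 8} — 7 values for 7 variables — and 5 appears only in q's list, so q = 5.
The 6 still-open variables together cover exactly {1, 3, 4, 6, 7, 8} — 6 values for 6 variables — and 6 appears only in p's list, so p = 6.
r and u between them cover only {1, 7} — a naked pair. Remove those values from w.
No further eliminations apply; w can still be any of 3, 4, 8.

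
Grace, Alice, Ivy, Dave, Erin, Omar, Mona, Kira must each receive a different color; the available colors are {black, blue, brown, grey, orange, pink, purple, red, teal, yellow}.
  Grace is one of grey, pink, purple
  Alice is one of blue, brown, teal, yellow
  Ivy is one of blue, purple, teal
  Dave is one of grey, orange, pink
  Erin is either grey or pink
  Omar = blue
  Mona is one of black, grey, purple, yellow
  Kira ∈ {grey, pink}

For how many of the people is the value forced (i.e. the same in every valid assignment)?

Omar's domain is down to {blue}, so Omar = blue. Remove blue from Alice, Ivy.
Erin and Kira share exactly the 2 values {grey, pink}; by pigeonhole those values go to them, so strike grey, pink from Grace, Dave, Mona.
Grace has just one choice, so Grace = purple. So Ivy, Mona can't be purple.
Ivy's domain is down to {teal}, so Ivy = teal. Strike teal from Alice.
Dave must be orange (only option left).
Determined: Grace=purple, Ivy=teal, Dave=orange, Omar=blue. The other people each still have more than one consistent value. That makes 4.

4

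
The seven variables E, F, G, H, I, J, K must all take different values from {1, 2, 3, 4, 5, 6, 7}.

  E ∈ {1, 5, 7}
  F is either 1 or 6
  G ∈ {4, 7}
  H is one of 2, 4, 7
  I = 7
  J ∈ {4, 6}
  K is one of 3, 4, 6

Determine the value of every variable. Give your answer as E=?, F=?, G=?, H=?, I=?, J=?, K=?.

E=5, F=1, G=4, H=2, I=7, J=6, K=3

I must be 7 (only option left). Strike 7 from E, G, H.
G must be 4 (only option left). So H, J, K can't be 4.
H must be 2 (only option left).
J has just one choice, so J = 6. Eliminate 6 elsewhere: F, K.
K has just one choice, so K = 3.
F must be 1 (only option left). Eliminate 1 elsewhere: E.
That leaves E = 5.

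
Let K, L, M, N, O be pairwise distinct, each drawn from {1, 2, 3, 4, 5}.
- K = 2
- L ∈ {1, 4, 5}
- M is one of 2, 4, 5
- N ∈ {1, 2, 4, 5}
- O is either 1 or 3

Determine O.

K must be 2 (only option left). Remove 2 from M, N.
Among the 4 still-open variables, 3 fits only O (and all 4 values in {1, 3, 4, 5} must be used), so O = 3.

3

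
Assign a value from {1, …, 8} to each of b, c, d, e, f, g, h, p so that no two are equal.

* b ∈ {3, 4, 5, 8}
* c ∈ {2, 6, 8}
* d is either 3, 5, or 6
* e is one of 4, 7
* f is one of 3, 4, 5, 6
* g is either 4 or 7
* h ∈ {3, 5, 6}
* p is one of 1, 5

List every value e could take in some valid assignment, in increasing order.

4, 7

The 8 variables together cover exactly {1, 2, 3, 4, 5, 6, 7, 8} — 8 values for 8 variables — and 1 appears only in p's list, so p = 1.
The 7 still-open variables together cover exactly {2, 3, 4, 5, 6, 7, 8} — 7 values for 7 variables — and 2 appears only in c's list, so c = 2.
The 6 still-open variables together cover exactly {3, 4, 5, 6, 7, 8} — 6 values for 6 variables — and 8 appears only in b's list, so b = 8.
The 2 variables e and g are confined to {4, 7}, which locks those values in; drop them from f.
No further eliminations apply; e can still be any of 4, 7.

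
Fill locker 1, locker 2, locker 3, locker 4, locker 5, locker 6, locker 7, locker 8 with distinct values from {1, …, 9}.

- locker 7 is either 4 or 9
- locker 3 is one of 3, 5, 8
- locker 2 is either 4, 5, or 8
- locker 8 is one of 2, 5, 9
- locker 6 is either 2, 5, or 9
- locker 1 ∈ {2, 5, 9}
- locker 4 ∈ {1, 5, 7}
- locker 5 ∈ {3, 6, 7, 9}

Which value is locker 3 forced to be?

The 3 variables locker 1, locker 6, locker 8 are confined to {2, 5, 9}, which locks those values in; drop them from locker 2, locker 3, locker 4, locker 5, locker 7.
locker 7 has just one choice, so locker 7 = 4. Eliminate 4 elsewhere: locker 2.
locker 2's domain is down to {8}, so locker 2 = 8. Remove 8 from locker 3.
So locker 3 = 3.

3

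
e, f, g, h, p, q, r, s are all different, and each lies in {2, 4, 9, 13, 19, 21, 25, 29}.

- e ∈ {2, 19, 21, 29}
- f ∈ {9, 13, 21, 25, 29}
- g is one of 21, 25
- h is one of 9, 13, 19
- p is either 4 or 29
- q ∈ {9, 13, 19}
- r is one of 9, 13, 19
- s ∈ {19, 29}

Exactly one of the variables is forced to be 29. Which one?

s

The 8 variables draw from only 8 values {2, 4, 9, 13, 19, 21, 25, 29}, so each is used; only e can be 2, hence e = 2.
The 7 still-open variables together cover exactly {4, 9, 13, 19, 21, 25, 29} — 7 values for 7 variables — and 4 appears only in p's list, so p = 4.
h, q, r between them cover only {9, 13, 19} — a naked triple. Remove those values from f, s.
So 29 goes to s.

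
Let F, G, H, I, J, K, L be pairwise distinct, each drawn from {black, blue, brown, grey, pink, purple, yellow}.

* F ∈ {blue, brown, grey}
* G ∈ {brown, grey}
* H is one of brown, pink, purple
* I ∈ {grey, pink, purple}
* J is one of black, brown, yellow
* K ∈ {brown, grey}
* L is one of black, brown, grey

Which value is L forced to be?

black

The 7 variables together cover exactly {black, blue, brown, grey, pink, purple, yellow} — 7 values for 7 variables — and blue appears only in F's list, so F = blue.
The 6 still-open variables together cover exactly {black, brown, grey, pink, purple, yellow} — 6 values for 6 variables — and yellow appears only in J's list, so J = yellow.
Among the 5 still-open variables, black fits only L (and all 5 values in {black, brown, grey, pink, purple} must be used), so L = black.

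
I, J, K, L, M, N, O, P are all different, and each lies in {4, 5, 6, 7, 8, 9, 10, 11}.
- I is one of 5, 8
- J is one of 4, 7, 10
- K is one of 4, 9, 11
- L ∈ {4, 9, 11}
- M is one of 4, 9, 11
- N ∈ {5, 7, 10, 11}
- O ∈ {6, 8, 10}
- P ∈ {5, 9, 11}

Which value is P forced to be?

5

The 8 variables together cover exactly {4, 5, 6, 7, 8, 9, 10, 11} — 8 values for 8 variables — and 6 appears only in O's list, so O = 6.
The 7 still-open variables draw from only 7 values {4, 5, 7, 8, 9, 10, 11}, so each is used; only I can be 8, hence I = 8.
The 3 variables K, L, M are confined to {4, 9, 11}, which locks those values in; drop them from J, N, P.
So P = 5.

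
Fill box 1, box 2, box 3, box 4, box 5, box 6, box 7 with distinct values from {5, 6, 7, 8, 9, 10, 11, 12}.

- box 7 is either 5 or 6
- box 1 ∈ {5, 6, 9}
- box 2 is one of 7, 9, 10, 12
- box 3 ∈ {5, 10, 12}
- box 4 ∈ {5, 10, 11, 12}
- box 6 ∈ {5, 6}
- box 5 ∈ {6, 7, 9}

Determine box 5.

Among the 7 variables, 11 fits only box 4 (and all 7 values in {5, 6, 7, 9, 10, 11, 12} must be used), so box 4 = 11.
box 6 and box 7 between them cover only {5, 6} — a naked pair. Remove those values from box 1, box 3, box 5.
That leaves box 1 = 9. So box 2, box 5 can't be 9.
So box 5 = 7.

7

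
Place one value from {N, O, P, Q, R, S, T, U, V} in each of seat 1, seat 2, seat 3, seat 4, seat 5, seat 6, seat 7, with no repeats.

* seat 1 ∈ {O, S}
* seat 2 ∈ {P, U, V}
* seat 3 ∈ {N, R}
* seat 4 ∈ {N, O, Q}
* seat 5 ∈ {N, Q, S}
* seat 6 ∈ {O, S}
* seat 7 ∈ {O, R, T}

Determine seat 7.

seat 1 and seat 6 between them cover only {O, S} — a naked pair. Remove those values from seat 4, seat 5, seat 7.
seat 4 and seat 5 share exactly the 2 values {N, Q}; by pigeonhole those values go to them, so strike N, Q from seat 3.
seat 3 must be R (only option left). Strike R from seat 7.
So seat 7 = T.

T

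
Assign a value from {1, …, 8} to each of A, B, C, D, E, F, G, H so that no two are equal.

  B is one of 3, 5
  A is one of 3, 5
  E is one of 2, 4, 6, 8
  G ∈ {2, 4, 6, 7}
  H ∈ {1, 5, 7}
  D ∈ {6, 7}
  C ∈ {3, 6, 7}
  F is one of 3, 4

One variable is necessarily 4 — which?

Among the 8 variables, 1 fits only H (and all 8 values in {1, 2, 3, 4, 5, 6, 7, 8} must be used), so H = 1.
The 7 still-open variables draw from only 7 values {2, 3, 4, 5, 6, 7, 8}, so each is used; only E can be 8, hence E = 8.
Among the 6 still-open variables, 2 fits only G (and all 6 values in {2, 3, 4, 5, 6, 7} must be used), so G = 2.
Among the 5 still-open variables, 4 fits only F (and all 5 values in {3, 4, 5, 6, 7} must be used), so F = 4.

F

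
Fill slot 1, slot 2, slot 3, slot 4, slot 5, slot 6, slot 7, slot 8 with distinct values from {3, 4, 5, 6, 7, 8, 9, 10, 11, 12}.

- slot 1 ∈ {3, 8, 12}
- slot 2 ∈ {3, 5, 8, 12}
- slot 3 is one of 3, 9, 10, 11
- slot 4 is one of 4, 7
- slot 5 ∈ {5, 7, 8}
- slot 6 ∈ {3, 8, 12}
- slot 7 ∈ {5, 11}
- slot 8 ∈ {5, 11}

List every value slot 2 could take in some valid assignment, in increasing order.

The 2 variables slot 7 and slot 8 are confined to {5, 11}, which locks those values in; drop them from slot 2, slot 3, slot 5.
The 3 variables slot 1, slot 2, slot 6 are confined to {3, 8, 12}, which locks those values in; drop them from slot 3, slot 5.
slot 5 must be 7 (only option left). Eliminate 7 elsewhere: slot 4.
slot 4 must be 4 (only option left).
No further eliminations apply; slot 2 can still be any of 3, 8, 12.

3, 8, 12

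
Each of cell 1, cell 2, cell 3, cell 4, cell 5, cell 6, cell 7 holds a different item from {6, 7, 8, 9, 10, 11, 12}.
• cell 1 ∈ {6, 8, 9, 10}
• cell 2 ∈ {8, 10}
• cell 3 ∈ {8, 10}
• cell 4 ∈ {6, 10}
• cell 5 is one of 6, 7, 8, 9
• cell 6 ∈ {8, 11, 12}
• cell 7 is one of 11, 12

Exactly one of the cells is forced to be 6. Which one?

cell 4

Among the 7 variables, 7 fits only cell 5 (and all 7 values in {6, 7, 8, 9, 10, 11, 12} must be used), so cell 5 = 7.
Among the 6 still-open variables, 9 fits only cell 1 (and all 6 values in {6, 8, 9, 10, 11, 12} must be used), so cell 1 = 9.
The 5 still-open variables draw from only 5 values {6, 8, 10, 11, 12}, so each is used; only cell 4 can be 6, hence cell 4 = 6.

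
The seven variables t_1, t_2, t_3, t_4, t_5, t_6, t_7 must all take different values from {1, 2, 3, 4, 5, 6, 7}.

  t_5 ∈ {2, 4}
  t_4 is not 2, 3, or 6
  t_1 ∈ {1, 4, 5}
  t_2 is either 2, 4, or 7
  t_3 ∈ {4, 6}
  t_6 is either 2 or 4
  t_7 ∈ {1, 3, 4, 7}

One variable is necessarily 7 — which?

t_2

The 7 variables together cover exactly {1, 2, 3, 4, 5, 6, 7} — 7 values for 7 variables — and 3 appears only in t_7's list, so t_7 = 3.
The 6 still-open variables draw from only 6 values {1, 2, 4, 5, 6, 7}, so each is used; only t_3 can be 6, hence t_3 = 6.
The 2 variables t_5 and t_6 are confined to {2, 4}, which locks those values in; drop them from t_1, t_2, t_4.
So 7 goes to t_2.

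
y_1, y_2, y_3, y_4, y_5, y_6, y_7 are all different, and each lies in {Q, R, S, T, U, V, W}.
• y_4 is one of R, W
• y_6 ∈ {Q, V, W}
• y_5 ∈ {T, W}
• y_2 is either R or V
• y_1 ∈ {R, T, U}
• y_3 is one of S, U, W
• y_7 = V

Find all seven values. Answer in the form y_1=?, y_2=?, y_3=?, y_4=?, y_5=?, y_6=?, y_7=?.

y_1=U, y_2=R, y_3=S, y_4=W, y_5=T, y_6=Q, y_7=V

y_7's domain is down to {V}, so y_7 = V. Eliminate V elsewhere: y_2, y_6.
y_2's domain is down to {R}, so y_2 = R. Remove R from y_1, y_4.
y_4 has just one choice, so y_4 = W. So y_3, y_5, y_6 can't be W.
y_5 must be T (only option left). Strike T from y_1.
That leaves y_6 = Q.
y_1's domain is down to {U}, so y_1 = U. Strike U from y_3.
That leaves y_3 = S.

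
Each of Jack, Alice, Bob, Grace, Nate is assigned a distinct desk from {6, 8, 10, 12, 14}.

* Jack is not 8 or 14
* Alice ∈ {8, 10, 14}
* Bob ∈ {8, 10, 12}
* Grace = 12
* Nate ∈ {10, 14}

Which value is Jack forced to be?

6

Grace's domain is down to {12}, so Grace = 12. Eliminate 12 elsewhere: Jack, Bob.
Among the 4 still-open variables, 6 fits only Jack (and all 4 values in {6, 8, 10, 14} must be used), so Jack = 6.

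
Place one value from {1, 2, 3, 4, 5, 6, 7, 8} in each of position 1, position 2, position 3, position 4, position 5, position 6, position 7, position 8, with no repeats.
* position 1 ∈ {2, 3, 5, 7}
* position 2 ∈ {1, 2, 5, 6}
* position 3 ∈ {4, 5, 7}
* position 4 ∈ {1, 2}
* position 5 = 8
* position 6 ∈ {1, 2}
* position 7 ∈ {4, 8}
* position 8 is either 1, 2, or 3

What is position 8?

3

position 5 must be 8 (only option left). Strike 8 from position 7.
position 7 has just one choice, so position 7 = 4. Strike 4 from position 3.
The 6 still-open variables together cover exactly {1, 2, 3, 5, 6, 7} — 6 values for 6 variables — and 6 appears only in position 2's list, so position 2 = 6.
The 2 variables position 4 and position 6 are confined to {1, 2}, which locks those values in; drop them from position 1, position 8.
So position 8 = 3.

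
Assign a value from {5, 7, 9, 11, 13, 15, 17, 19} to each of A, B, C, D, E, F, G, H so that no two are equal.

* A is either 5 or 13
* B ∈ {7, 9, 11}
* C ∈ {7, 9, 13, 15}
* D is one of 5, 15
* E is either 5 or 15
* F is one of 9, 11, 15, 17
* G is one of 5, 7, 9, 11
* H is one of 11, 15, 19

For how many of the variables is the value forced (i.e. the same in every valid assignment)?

3

Among the 8 variables, 17 fits only F (and all 8 values in {5, 7, 9, 11, 13, 15, 17, 19} must be used), so F = 17.
Among the 7 still-open variables, 19 fits only H (and all 7 values in {5, 7, 9, 11, 13, 15, 19} must be used), so H = 19.
D and E between them cover only {5, 15} — a naked pair. Remove those values from A, C, G.
A's domain is down to {13}, so A = 13. Strike 13 from C.
Determined: A=13, F=17, H=19. The other variables each still have more than one consistent value. That makes 3.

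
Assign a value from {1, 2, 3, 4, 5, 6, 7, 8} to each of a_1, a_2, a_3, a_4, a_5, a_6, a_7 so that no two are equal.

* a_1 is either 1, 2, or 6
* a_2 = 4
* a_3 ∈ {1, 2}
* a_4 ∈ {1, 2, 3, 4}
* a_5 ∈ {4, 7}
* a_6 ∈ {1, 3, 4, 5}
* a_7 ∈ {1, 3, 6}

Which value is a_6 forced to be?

a_2's domain is down to {4}, so a_2 = 4. Remove 4 from a_4, a_5, a_6.
a_5 must be 7 (only option left).
The 5 still-open variables draw from only 5 values {1, 2, 3, 5, 6}, so each is used; only a_6 can be 5, hence a_6 = 5.

5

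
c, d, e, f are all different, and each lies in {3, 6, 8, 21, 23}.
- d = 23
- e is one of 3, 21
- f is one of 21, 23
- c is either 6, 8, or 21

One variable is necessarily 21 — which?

f

d must be 23 (only option left). Strike 23 from f.
So 21 goes to f.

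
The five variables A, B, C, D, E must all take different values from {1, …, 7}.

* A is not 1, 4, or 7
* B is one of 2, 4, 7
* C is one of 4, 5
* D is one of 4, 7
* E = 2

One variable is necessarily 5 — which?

C

E has just one choice, so E = 2. Strike 2 from A, B.
B and D between them cover only {4, 7} — a naked pair. Remove those values from C.
So 5 goes to C.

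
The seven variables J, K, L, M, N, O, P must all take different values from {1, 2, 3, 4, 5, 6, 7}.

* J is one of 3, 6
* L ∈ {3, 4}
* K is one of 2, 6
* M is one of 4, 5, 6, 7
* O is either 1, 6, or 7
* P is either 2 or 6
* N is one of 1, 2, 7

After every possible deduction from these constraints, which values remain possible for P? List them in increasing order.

2, 6

The 7 variables draw from only 7 values {1, 2, 3, 4, 5, 6, 7}, so each is used; only M can be 5, hence M = 5.
Among the 6 still-open variables, 4 fits only L (and all 6 values in {1, 2, 3, 4, 6, 7} must be used), so L = 4.
The 5 still-open variables together cover exactly {1, 2, 3, 6, 7} — 5 values for 5 variables — and 3 appears only in J's list, so J = 3.
K and P between them cover only {2, 6} — a naked pair. Remove those values from N, O.
No further eliminations apply; P can still be any of 2, 6.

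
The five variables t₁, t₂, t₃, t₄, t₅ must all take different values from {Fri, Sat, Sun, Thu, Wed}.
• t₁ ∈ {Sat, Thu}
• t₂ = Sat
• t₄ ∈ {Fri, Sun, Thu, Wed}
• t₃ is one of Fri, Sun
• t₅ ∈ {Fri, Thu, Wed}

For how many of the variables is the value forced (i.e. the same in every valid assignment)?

t₂ must be Sat (only option left). So t₁ can't be Sat.
t₁ has just one choice, so t₁ = Thu. Eliminate Thu elsewhere: t₄, t₅.
Determined: t₁=Thu, t₂=Sat. The other variables each still have more than one consistent value. That makes 2.

2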